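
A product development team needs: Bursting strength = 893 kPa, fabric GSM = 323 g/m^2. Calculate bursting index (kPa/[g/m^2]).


Formula: Bursting Index = Bursting Strength / Fabric GSM
BI = 893 kPa / 323 g/m^2
BI = 2.765 kPa/(g/m^2)

2.765 kPa/(g/m^2)


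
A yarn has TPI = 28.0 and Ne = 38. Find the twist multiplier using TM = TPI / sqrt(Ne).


Formula: TM = TPI / sqrt(Ne)
Step 1: sqrt(Ne) = sqrt(38) = 6.1644
Step 2: TM = 28.0 / 6.1644 = 4.54

4.54 TM


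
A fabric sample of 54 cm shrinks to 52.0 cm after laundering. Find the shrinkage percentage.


Formula: Shrinkage% = ((L_before - L_after) / L_before) * 100
Step 1: Shrinkage = 54 - 52.0 = 2.0 cm
Step 2: Shrinkage% = (2.0 / 54) * 100
Step 3: Shrinkage% = 0.037037 * 100 = 3.7037% ≈ 3.7%

3.7%


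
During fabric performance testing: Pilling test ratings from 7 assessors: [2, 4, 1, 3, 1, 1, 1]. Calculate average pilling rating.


Formula: Mean = sum / count
Sum = 2 + 4 + 1 + 3 + 1 + 1 + 1 = 13
Mean = 13 / 7 = 1.9

1.9


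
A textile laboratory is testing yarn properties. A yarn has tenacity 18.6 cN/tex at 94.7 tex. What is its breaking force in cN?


Formula: Breaking force = Tenacity * Linear density
F = 18.6 cN/tex * 94.7 tex
F = 1761.42 cN

1761.42 cN


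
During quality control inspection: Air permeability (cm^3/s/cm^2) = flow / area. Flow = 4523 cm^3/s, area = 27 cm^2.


Formula: Air Permeability = Airflow / Test Area
AP = 4523 cm^3/s / 27 cm^2
AP = 167.5 cm^3/s/cm^2

167.5 cm^3/s/cm^2


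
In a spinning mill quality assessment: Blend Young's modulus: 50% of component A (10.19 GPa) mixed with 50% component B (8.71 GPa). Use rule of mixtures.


Formula: Blend property = (fraction_A * property_A) + (fraction_B * property_B)
Step 1: Contribution A = 50/100 * 10.19 GPa = 5.095 GPa
Step 2: Contribution B = 50/100 * 8.71 GPa = 4.355 GPa
Step 3: Blend Young's modulus = 5.095 + 4.355 = 9.45 GPa

9.45 GPa


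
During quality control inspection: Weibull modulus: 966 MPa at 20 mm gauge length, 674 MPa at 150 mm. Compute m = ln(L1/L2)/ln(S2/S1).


Formula: m = ln(L1/L2) / ln(S2/S1)
Step 1: ln(L1/L2) = ln(20/150) = -2.01490
Step 2: S2/S1 = 674/966 = 0.69772
Step 3: ln(S2/S1) = ln(0.69772) = -0.35994
Step 4: m = -2.01490 / -0.35994 = 5.60

5.60 (Weibull m)


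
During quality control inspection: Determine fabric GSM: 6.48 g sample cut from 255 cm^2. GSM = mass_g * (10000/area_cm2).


Formula: GSM = mass_g / area_m2
Step 1: Convert area: 255 cm^2 = 255 / 10000 = 0.0255 m^2
Step 2: GSM = 6.48 g / 0.0255 m^2 = 254.1 g/m^2

254.1 g/m^2


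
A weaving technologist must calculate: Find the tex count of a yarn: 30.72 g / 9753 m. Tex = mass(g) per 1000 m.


Formula: Tex = (mass_g / length_m) * 1000
Substituting: Tex = (30.72 / 9753) * 1000
Intermediate: 30.72 / 9753 = 0.0031498 g/m
Tex = 0.0031498 * 1000 = 3.15 tex

3.15 tex


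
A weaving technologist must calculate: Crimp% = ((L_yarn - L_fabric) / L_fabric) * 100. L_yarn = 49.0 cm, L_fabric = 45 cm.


Formula: Crimp% = ((L_yarn - L_fabric) / L_fabric) * 100
Step 1: Extension = 49.0 - 45 = 4.0 cm
Step 2: Crimp% = (4.0 / 45) * 100
Step 3: Crimp% = 0.088889 * 100 = 8.8889% ≈ 8.9%

8.9%


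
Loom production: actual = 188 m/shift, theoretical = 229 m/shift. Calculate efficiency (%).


Formula: Efficiency% = (Actual output / Theoretical output) * 100
Efficiency% = (188 / 229) * 100
Efficiency% = 0.820961 * 100 = 82.0961% ≈ 82.1%

82.1%


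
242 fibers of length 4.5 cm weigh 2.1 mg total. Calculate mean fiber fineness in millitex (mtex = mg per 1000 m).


Formula: fineness (mtex) = mass (mg) / total length (km) = (mass_mg / total_length_m) * 1000
Step 1: Convert fiber length: 4.5 cm = 0.045 m
Step 2: Total fiber length = 242 * 0.045 = 10.89 m
Step 3: Linear density = 2.1 mg / 10.89 m = 0.1928 mg/m
Step 4: fineness = 0.1928 * 1000 = 192.8 mtex

192.8 mtex


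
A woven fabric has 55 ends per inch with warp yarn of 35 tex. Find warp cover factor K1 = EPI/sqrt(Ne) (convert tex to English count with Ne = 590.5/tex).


Formula: K1 = EPI / sqrt(Ne), with Ne = 590.5 / tex_warp
Step 1: Ne = 590.5 / 35 = 16.871
Step 2: sqrt(Ne) = sqrt(16.871) = 4.1074
Step 3: K1 = 55 / 4.1074 = 13.4

13.4


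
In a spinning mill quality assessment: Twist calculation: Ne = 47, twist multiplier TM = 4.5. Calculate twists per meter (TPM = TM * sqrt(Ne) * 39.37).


Formula: TPM = TM * sqrt(Ne) * 39.37
Step 1: sqrt(Ne) = sqrt(47) = 6.8557
Step 2: TM * sqrt(Ne) = 4.5 * 6.8557 = 30.8507
Step 3: TPM = 30.8507 * 39.37 = 1215 twists/m

1215 twists/m


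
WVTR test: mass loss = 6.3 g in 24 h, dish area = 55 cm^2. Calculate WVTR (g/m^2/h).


Formula: WVTR = mass_loss / (area * time)
Step 1: Convert area: 55 cm^2 = 0.0055 m^2
Step 2: WVTR = 6.3 g / (0.0055 m^2 * 24 h)
Step 3: WVTR = 6.3 / 0.132 = 47.7 g/m^2/h

47.7 g/m^2/h


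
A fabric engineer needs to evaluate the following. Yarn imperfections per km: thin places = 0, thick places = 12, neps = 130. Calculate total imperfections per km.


Formula: Total = thin places + thick places + neps
Total = 0 + 12 + 130
Total = 142 imperfections/km

142 imperfections/km


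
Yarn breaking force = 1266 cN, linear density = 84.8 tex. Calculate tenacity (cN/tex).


Formula: Tenacity = Breaking force / Linear density
Tenacity = 1266 cN / 84.8 tex
Tenacity = 14.93 cN/tex

14.93 cN/tex


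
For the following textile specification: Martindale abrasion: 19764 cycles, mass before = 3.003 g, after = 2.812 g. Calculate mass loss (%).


Formula: Mass loss% = ((m_before - m_after) / m_before) * 100
Step 1: Mass loss = 3.003 - 2.812 = 0.191 g
Step 2: Ratio = 0.191 / 3.003 = 0.0636031
Step 3: Mass loss% = 0.0636031 * 100 = 6.36031% ≈ 6.36%

6.36%


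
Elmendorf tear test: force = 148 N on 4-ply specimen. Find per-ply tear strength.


Formula: Per-ply strength = Total force / Number of plies
Per-ply = 148 N / 4
Per-ply = 37 N

37 N


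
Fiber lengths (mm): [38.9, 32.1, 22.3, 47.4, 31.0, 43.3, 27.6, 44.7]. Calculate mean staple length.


Formula: Mean = sum of lengths / count
Sum = 38.9 + 32.1 + 22.3 + 47.4 + 31.0 + 43.3 + 27.6 + 44.7
Sum = 287.3 mm
Mean = 287.3 / 8 = 35.91 mm

35.91 mm


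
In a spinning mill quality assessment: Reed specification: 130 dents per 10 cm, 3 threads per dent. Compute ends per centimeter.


Formula: EPC = (dents per 10 cm * ends per dent) / 10
Step 1: Total ends per 10 cm = 130 * 3 = 390
Step 2: EPC = 390 / 10 = 39.0 ends/cm

39.0 ends/cm


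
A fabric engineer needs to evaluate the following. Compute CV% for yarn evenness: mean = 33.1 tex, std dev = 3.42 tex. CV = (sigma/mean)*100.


Formula: CV% = (standard deviation / mean) * 100
Step 1: Ratio = 3.42 / 33.1 = 0.103323
Step 2: CV% = 0.103323 * 100 = 10.3323% ≈ 10.3%

10.3%


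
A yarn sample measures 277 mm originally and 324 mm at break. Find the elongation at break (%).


Formula: Elongation (%) = ((L_break - L0) / L0) * 100
Step 1: Extension = 324 - 277 = 47 mm
Step 2: Elongation = (47 / 277) * 100
Step 3: Elongation = 0.169675 * 100 = 16.9675% ≈ 17.0%

17.0%


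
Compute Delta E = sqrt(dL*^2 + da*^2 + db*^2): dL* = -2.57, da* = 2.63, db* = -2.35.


Formula: Delta E = sqrt(dL*^2 + da*^2 + db*^2)
Step 1: dL*^2 = (-2.57)^2 = 6.6049
Step 2: da*^2 = 2.63^2 = 6.9169
Step 3: db*^2 = (-2.35)^2 = 5.5225
Step 4: Sum = 6.6049 + 6.9169 + 5.5225 = 19.0443
Step 5: Delta E = sqrt(19.0443) = 4.36

4.36 Delta E


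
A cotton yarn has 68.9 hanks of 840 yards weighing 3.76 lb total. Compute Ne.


Formula: Ne = hanks / mass_lb
Substituting: Ne = 68.9 / 3.76
Ne = 18.3

18.3 Ne


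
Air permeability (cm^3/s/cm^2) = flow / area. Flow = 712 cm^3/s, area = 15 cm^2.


Formula: Air Permeability = Airflow / Test Area
AP = 712 cm^3/s / 15 cm^2
AP = 47.5 cm^3/s/cm^2

47.5 cm^3/s/cm^2


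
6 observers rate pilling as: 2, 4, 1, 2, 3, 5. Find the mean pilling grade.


Formula: Mean = sum / count
Sum = 2 + 4 + 1 + 2 + 3 + 5 = 17
Mean = 17 / 6 = 2.8

2.8


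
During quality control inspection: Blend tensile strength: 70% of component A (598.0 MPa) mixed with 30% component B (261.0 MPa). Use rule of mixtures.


Formula: Blend property = (fraction_A * property_A) + (fraction_B * property_B)
Step 1: Contribution A = 70/100 * 598.0 MPa = 418.6 MPa
Step 2: Contribution B = 30/100 * 261.0 MPa = 78.3 MPa
Step 3: Blend tensile strength = 418.6 + 78.3 = 496.9 MPa

496.9 MPa


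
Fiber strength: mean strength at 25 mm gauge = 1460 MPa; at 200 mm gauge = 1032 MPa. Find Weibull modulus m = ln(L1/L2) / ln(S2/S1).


Formula: m = ln(L1/L2) / ln(S2/S1)
Step 1: ln(L1/L2) = ln(25/200) = -2.07944
Step 2: S2/S1 = 1032/1460 = 0.70685
Step 3: ln(S2/S1) = ln(0.70685) = -0.34694
Step 4: m = -2.07944 / -0.34694 = 5.99

5.99 (Weibull m)


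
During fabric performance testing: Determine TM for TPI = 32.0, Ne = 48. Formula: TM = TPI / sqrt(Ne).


Formula: TM = TPI / sqrt(Ne)
Step 1: sqrt(Ne) = sqrt(48) = 6.9282
Step 2: TM = 32.0 / 6.9282 = 4.62

4.62 TM


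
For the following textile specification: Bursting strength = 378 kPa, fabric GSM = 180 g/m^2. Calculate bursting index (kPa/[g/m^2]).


Formula: Bursting Index = Bursting Strength / Fabric GSM
BI = 378 kPa / 180 g/m^2
BI = 2.100 kPa/(g/m^2)

2.100 kPa/(g/m^2)


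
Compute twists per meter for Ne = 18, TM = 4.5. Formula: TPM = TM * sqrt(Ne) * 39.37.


Formula: TPM = TM * sqrt(Ne) * 39.37
Step 1: sqrt(Ne) = sqrt(18) = 4.2426
Step 2: TM * sqrt(Ne) = 4.5 * 4.2426 = 19.0917
Step 3: TPM = 19.0917 * 39.37 = 752 twists/m

752 twists/m


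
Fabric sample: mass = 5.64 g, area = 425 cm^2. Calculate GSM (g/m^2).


Formula: GSM = mass_g / area_m2
Step 1: Convert area: 425 cm^2 = 425 / 10000 = 0.0425 m^2
Step 2: GSM = 5.64 g / 0.0425 m^2 = 132.7 g/m^2

132.7 g/m^2


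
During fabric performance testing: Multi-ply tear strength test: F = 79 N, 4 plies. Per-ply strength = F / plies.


Formula: Per-ply strength = Total force / Number of plies
Per-ply = 79 N / 4
Per-ply = 19.75 N

19.75 N


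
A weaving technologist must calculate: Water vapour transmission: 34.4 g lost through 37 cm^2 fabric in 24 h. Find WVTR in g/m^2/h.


Formula: WVTR = mass_loss / (area * time)
Step 1: Convert area: 37 cm^2 = 0.0037 m^2
Step 2: WVTR = 34.4 g / (0.0037 m^2 * 24 h)
Step 3: WVTR = 34.4 / 0.0888 = 387.4 g/m^2/h

387.4 g/m^2/h


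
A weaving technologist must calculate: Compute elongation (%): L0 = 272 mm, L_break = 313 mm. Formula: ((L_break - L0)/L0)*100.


Formula: Elongation (%) = ((L_break - L0) / L0) * 100
Step 1: Extension = 313 - 272 = 41 mm
Step 2: Elongation = (41 / 272) * 100
Step 3: Elongation = 0.150735 * 100 = 15.0735% ≈ 15.1%

15.1%


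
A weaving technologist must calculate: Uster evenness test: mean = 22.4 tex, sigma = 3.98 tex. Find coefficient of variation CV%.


Formula: CV% = (standard deviation / mean) * 100
Step 1: Ratio = 3.98 / 22.4 = 0.177679
Step 2: CV% = 0.177679 * 100 = 17.7679% ≈ 17.8%

17.8%


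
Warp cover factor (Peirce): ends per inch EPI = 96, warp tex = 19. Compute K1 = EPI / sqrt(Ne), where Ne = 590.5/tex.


Formula: K1 = EPI / sqrt(Ne), with Ne = 590.5 / tex_warp
Step 1: Ne = 590.5 / 19 = 31.079
Step 2: sqrt(Ne) = sqrt(31.079) = 5.5749
Step 3: K1 = 96 / 5.5749 = 17.2

17.2


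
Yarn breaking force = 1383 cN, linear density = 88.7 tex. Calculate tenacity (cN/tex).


Formula: Tenacity = Breaking force / Linear density
Tenacity = 1383 cN / 88.7 tex
Tenacity = 15.59 cN/tex

15.59 cN/tex


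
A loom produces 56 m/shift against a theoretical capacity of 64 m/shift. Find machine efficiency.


Formula: Efficiency% = (Actual output / Theoretical output) * 100
Efficiency% = (56 / 64) * 100
Efficiency% = 0.875 * 100 = 87.5%

87.5%


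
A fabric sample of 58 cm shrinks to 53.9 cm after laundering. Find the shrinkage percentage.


Formula: Shrinkage% = ((L_before - L_after) / L_before) * 100
Step 1: Shrinkage = 58 - 53.9 = 4.1 cm
Step 2: Shrinkage% = (4.1 / 58) * 100
Step 3: Shrinkage% = 0.07069 * 100 = 7.069% ≈ 7.1%

7.1%


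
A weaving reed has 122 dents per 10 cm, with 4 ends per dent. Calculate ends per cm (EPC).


Formula: EPC = (dents per 10 cm * ends per dent) / 10
Step 1: Total ends per 10 cm = 122 * 4 = 488
Step 2: EPC = 488 / 10 = 48.8 ends/cm

48.8 ends/cm


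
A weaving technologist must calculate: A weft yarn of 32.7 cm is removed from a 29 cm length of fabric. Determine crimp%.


Formula: Crimp% = ((L_yarn - L_fabric) / L_fabric) * 100
Step 1: Extension = 32.7 - 29 = 3.7 cm
Step 2: Crimp% = (3.7 / 29) * 100
Step 3: Crimp% = 0.127586 * 100 = 12.7586% ≈ 12.8%

12.8%


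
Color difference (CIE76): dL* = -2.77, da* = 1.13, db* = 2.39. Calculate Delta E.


Formula: Delta E = sqrt(dL*^2 + da*^2 + db*^2)
Step 1: dL*^2 = (-2.77)^2 = 7.6729
Step 2: da*^2 = 1.13^2 = 1.2769
Step 3: db*^2 = 2.39^2 = 5.7121
Step 4: Sum = 7.6729 + 1.2769 + 5.7121 = 14.6619
Step 5: Delta E = sqrt(14.6619) = 3.83

3.83 Delta E


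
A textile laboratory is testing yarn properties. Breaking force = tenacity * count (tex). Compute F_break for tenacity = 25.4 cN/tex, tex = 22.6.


Formula: Breaking force = Tenacity * Linear density
F = 25.4 cN/tex * 22.6 tex
F = 574.04 cN

574.04 cN


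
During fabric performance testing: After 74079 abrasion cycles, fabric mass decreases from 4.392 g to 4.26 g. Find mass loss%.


Formula: Mass loss% = ((m_before - m_after) / m_before) * 100
Step 1: Mass loss = 4.392 - 4.26 = 0.132 g
Step 2: Ratio = 0.132 / 4.392 = 0.0300546
Step 3: Mass loss% = 0.0300546 * 100 = 3.00546% ≈ 3.01%

3.01%


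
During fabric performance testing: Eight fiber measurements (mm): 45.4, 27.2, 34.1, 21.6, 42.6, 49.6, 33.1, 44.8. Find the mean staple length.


Formula: Mean = sum of lengths / count
Sum = 45.4 + 27.2 + 34.1 + 21.6 + 42.6 + 49.6 + 33.1 + 44.8
Sum = 298.4 mm
Mean = 298.4 / 8 = 37.30 mm

37.30 mm


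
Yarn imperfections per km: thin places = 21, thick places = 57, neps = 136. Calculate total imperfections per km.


Formula: Total = thin places + thick places + neps
Total = 21 + 57 + 136
Total = 214 imperfections/km

214 imperfections/km


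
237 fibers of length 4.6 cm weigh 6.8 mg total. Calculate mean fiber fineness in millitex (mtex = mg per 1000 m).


Formula: fineness (mtex) = mass (mg) / total length (km) = (mass_mg / total_length_m) * 1000
Step 1: Convert fiber length: 4.6 cm = 0.046 m
Step 2: Total fiber length = 237 * 0.046 = 10.902 m
Step 3: Linear density = 6.8 mg / 10.902 m = 0.6237 mg/m
Step 4: fineness = 0.6237 * 1000 = 623.7 mtex

623.7 mtex


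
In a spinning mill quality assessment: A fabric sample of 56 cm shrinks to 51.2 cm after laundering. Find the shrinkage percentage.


Formula: Shrinkage% = ((L_before - L_after) / L_before) * 100
Step 1: Shrinkage = 56 - 51.2 = 4.8 cm
Step 2: Shrinkage% = (4.8 / 56) * 100
Step 3: Shrinkage% = 0.085714 * 100 = 8.5714% ≈ 8.6%

8.6%


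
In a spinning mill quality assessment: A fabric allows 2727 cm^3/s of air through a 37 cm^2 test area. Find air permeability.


Formula: Air Permeability = Airflow / Test Area
AP = 2727 cm^3/s / 37 cm^2
AP = 73.7 cm^3/s/cm^2

73.7 cm^3/s/cm^2


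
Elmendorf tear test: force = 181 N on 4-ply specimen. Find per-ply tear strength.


Formula: Per-ply strength = Total force / Number of plies
Per-ply = 181 N / 4
Per-ply = 45.25 N

45.25 N


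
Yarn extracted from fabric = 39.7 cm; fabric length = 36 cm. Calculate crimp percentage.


Formula: Crimp% = ((L_yarn - L_fabric) / L_fabric) * 100
Step 1: Extension = 39.7 - 36 = 3.7 cm
Step 2: Crimp% = (3.7 / 36) * 100
Step 3: Crimp% = 0.102778 * 100 = 10.2778% ≈ 10.3%

10.3%


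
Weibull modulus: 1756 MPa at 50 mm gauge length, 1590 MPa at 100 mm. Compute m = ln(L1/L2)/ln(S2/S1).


Formula: m = ln(L1/L2) / ln(S2/S1)
Step 1: ln(L1/L2) = ln(50/100) = -0.69315
Step 2: S2/S1 = 1590/1756 = 0.90547
Step 3: ln(S2/S1) = ln(0.90547) = -0.09930
Step 4: m = -0.69315 / -0.09930 = 6.98

6.98 (Weibull m)


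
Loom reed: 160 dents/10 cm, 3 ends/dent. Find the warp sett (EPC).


Formula: EPC = (dents per 10 cm * ends per dent) / 10
Step 1: Total ends per 10 cm = 160 * 3 = 480
Step 2: EPC = 480 / 10 = 48.0 ends/cm

48.0 ends/cm


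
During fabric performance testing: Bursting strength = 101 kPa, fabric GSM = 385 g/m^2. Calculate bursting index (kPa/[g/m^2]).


Formula: Bursting Index = Bursting Strength / Fabric GSM
BI = 101 kPa / 385 g/m^2
BI = 0.262 kPa/(g/m^2)

0.262 kPa/(g/m^2)


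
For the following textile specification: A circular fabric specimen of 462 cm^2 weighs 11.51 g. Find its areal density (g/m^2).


Formula: GSM = mass_g / area_m2
Step 1: Convert area: 462 cm^2 = 462 / 10000 = 0.0462 m^2
Step 2: GSM = 11.51 g / 0.0462 m^2 = 249.1 g/m^2

249.1 g/m^2


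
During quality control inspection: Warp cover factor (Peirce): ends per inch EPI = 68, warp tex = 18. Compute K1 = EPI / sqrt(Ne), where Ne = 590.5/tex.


Formula: K1 = EPI / sqrt(Ne), with Ne = 590.5 / tex_warp
Step 1: Ne = 590.5 / 18 = 32.806
Step 2: sqrt(Ne) = sqrt(32.806) = 5.7277
Step 3: K1 = 68 / 5.7277 = 11.9

11.9


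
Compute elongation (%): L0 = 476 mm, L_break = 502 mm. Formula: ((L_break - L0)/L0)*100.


Formula: Elongation (%) = ((L_break - L0) / L0) * 100
Step 1: Extension = 502 - 476 = 26 mm
Step 2: Elongation = (26 / 476) * 100
Step 3: Elongation = 0.054622 * 100 = 5.4622% ≈ 5.5%

5.5%


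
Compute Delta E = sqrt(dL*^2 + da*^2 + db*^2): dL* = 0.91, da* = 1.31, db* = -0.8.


Formula: Delta E = sqrt(dL*^2 + da*^2 + db*^2)
Step 1: dL*^2 = 0.91^2 = 0.8281
Step 2: da*^2 = 1.31^2 = 1.7161
Step 3: db*^2 = (-0.8)^2 = 0.64
Step 4: Sum = 0.8281 + 1.7161 + 0.64 = 3.1842
Step 5: Delta E = sqrt(3.1842) = 1.78

1.78 Delta E


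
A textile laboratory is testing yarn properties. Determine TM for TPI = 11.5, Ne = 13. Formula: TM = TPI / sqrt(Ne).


Formula: TM = TPI / sqrt(Ne)
Step 1: sqrt(Ne) = sqrt(13) = 3.6056
Step 2: TM = 11.5 / 3.6056 = 3.19

3.19 TM


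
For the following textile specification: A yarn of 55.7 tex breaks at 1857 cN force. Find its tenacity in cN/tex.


Formula: Tenacity = Breaking force / Linear density
Tenacity = 1857 cN / 55.7 tex
Tenacity = 33.34 cN/tex

33.34 cN/tex


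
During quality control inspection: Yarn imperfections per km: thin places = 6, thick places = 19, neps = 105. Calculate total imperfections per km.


Formula: Total = thin places + thick places + neps
Total = 6 + 19 + 105
Total = 130 imperfections/km

130 imperfections/km


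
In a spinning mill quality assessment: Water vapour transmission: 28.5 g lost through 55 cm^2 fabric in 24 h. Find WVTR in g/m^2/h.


Formula: WVTR = mass_loss / (area * time)
Step 1: Convert area: 55 cm^2 = 0.0055 m^2
Step 2: WVTR = 28.5 g / (0.0055 m^2 * 24 h)
Step 3: WVTR = 28.5 / 0.132 = 215.9 g/m^2/h

215.9 g/m^2/h


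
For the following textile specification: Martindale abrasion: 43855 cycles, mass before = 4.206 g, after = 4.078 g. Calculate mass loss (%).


Formula: Mass loss% = ((m_before - m_after) / m_before) * 100
Step 1: Mass loss = 4.206 - 4.078 = 0.128 g
Step 2: Ratio = 0.128 / 4.206 = 0.0304327
Step 3: Mass loss% = 0.0304327 * 100 = 3.04327% ≈ 3.04%

3.04%


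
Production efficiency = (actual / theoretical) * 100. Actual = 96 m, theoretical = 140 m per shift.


Formula: Efficiency% = (Actual output / Theoretical output) * 100
Efficiency% = (96 / 140) * 100
Efficiency% = 0.685714 * 100 = 68.5714% ≈ 68.6%

68.6%


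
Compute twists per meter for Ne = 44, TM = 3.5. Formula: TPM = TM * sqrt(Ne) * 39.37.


Formula: TPM = TM * sqrt(Ne) * 39.37
Step 1: sqrt(Ne) = sqrt(44) = 6.6332
Step 2: TM * sqrt(Ne) = 3.5 * 6.6332 = 23.2162
Step 3: TPM = 23.2162 * 39.37 = 914 twists/m

914 twists/m


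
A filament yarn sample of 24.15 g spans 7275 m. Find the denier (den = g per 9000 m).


Formula: den = (mass_g / length_m) * 9000
Substituting: den = (24.15 / 7275) * 9000
Intermediate: 24.15 / 7275 = 0.00331959 g/m
den = 0.00331959 * 9000 = 29.9 denier

29.9 denier


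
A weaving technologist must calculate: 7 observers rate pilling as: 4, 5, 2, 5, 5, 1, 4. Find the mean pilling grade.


Formula: Mean = sum / count
Sum = 4 + 5 + 2 + 5 + 5 + 1 + 4 = 26
Mean = 26 / 7 = 3.7

3.7


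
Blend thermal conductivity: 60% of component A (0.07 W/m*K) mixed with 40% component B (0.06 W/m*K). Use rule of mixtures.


Formula: Blend property = (fraction_A * property_A) + (fraction_B * property_B)
Step 1: Contribution A = 60/100 * 0.07 W/m*K = 0.042 W/m*K
Step 2: Contribution B = 40/100 * 0.06 W/m*K = 0.024 W/m*K
Step 3: Blend thermal conductivity = 0.042 + 0.024 = 0.066 W/m*K

0.066 W/m*K


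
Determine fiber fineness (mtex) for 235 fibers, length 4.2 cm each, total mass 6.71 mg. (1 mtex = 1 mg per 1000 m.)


Formula: fineness (mtex) = mass (mg) / total length (km) = (mass_mg / total_length_m) * 1000
Step 1: Convert fiber length: 4.2 cm = 0.042 m
Step 2: Total fiber length = 235 * 0.042 = 9.87 m
Step 3: Linear density = 6.71 mg / 9.87 m = 0.6798 mg/m
Step 4: fineness = 0.6798 * 1000 = 679.8 mtex

679.8 mtex


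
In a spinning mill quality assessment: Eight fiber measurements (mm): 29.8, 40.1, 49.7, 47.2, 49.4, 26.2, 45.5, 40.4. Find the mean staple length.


Formula: Mean = sum of lengths / count
Sum = 29.8 + 40.1 + 49.7 + 47.2 + 49.4 + 26.2 + 45.5 + 40.4
Sum = 328.3 mm
Mean = 328.3 / 8 = 41.04 mm

41.04 mm


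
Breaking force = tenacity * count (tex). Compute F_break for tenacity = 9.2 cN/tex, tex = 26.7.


Formula: Breaking force = Tenacity * Linear density
F = 9.2 cN/tex * 26.7 tex
F = 245.64 cN

245.64 cN


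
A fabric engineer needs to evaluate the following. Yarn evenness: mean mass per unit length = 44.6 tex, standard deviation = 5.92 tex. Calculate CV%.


Formula: CV% = (standard deviation / mean) * 100
Step 1: Ratio = 5.92 / 44.6 = 0.132735
Step 2: CV% = 0.132735 * 100 = 13.2735% ≈ 13.3%

13.3%


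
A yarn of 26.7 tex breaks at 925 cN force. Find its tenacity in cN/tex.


Formula: Tenacity = Breaking force / Linear density
Tenacity = 925 cN / 26.7 tex
Tenacity = 34.64 cN/tex

34.64 cN/tex


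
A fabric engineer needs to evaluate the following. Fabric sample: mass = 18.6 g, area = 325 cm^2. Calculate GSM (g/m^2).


Formula: GSM = mass_g / area_m2
Step 1: Convert area: 325 cm^2 = 325 / 10000 = 0.0325 m^2
Step 2: GSM = 18.6 g / 0.0325 m^2 = 572.3 g/m^2

572.3 g/m^2


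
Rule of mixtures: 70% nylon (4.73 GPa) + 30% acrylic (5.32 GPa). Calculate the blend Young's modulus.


Formula: Blend property = (fraction_A * property_A) + (fraction_B * property_B)
Step 1: Contribution A = 70/100 * 4.73 GPa = 3.311 GPa
Step 2: Contribution B = 30/100 * 5.32 GPa = 1.596 GPa
Step 3: Blend Young's modulus = 3.311 + 1.596 = 4.907 GPa

4.907 GPa


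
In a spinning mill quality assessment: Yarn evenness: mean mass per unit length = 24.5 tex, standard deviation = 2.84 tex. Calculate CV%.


Formula: CV% = (standard deviation / mean) * 100
Step 1: Ratio = 2.84 / 24.5 = 0.115918
Step 2: CV% = 0.115918 * 100 = 11.5918% ≈ 11.6%

11.6%


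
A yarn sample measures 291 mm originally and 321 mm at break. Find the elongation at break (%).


Formula: Elongation (%) = ((L_break - L0) / L0) * 100
Step 1: Extension = 321 - 291 = 30 mm
Step 2: Elongation = (30 / 291) * 100
Step 3: Elongation = 0.103093 * 100 = 10.3093% ≈ 10.3%

10.3%


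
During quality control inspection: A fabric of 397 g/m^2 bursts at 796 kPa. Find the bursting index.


Formula: Bursting Index = Bursting Strength / Fabric GSM
BI = 796 kPa / 397 g/m^2
BI = 2.005 kPa/(g/m^2)

2.005 kPa/(g/m^2)


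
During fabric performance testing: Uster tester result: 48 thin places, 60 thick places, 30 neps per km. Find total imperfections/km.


Formula: Total = thin places + thick places + neps
Total = 48 + 60 + 30
Total = 138 imperfections/km

138 imperfections/km


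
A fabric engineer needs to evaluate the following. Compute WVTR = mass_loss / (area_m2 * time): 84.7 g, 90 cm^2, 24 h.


Formula: WVTR = mass_loss / (area * time)
Step 1: Convert area: 90 cm^2 = 0.009 m^2
Step 2: WVTR = 84.7 g / (0.009 m^2 * 24 h)
Step 3: WVTR = 84.7 / 0.216 = 392.1 g/m^2/h

392.1 g/m^2/h


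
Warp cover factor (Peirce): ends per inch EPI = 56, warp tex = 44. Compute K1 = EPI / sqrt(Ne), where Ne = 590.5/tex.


Formula: K1 = EPI / sqrt(Ne), with Ne = 590.5 / tex_warp
Step 1: Ne = 590.5 / 44 = 13.42
Step 2: sqrt(Ne) = sqrt(13.42) = 3.6633
Step 3: K1 = 56 / 3.6633 = 15.3

15.3


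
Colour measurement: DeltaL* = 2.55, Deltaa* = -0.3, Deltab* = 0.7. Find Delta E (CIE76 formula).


Formula: Delta E = sqrt(dL*^2 + da*^2 + db*^2)
Step 1: dL*^2 = 2.55^2 = 6.5025
Step 2: da*^2 = (-0.3)^2 = 0.09
Step 3: db*^2 = 0.7^2 = 0.49
Step 4: Sum = 6.5025 + 0.09 + 0.49 = 7.0825
Step 5: Delta E = sqrt(7.0825) = 2.66

2.66 Delta E


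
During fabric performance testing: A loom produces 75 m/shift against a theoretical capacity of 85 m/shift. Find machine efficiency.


Formula: Efficiency% = (Actual output / Theoretical output) * 100
Efficiency% = (75 / 85) * 100
Efficiency% = 0.882353 * 100 = 88.2353% ≈ 88.2%

88.2%


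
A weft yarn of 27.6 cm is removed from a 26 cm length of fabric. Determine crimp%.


Formula: Crimp% = ((L_yarn - L_fabric) / L_fabric) * 100
Step 1: Extension = 27.6 - 26 = 1.6 cm
Step 2: Crimp% = (1.6 / 26) * 100
Step 3: Crimp% = 0.061538 * 100 = 6.1538% ≈ 6.2%

6.2%


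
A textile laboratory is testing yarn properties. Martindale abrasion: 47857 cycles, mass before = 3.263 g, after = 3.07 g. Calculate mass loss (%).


Formula: Mass loss% = ((m_before - m_after) / m_before) * 100
Step 1: Mass loss = 3.263 - 3.07 = 0.193 g
Step 2: Ratio = 0.193 / 3.263 = 0.059148
Step 3: Mass loss% = 0.059148 * 100 = 5.9148% ≈ 5.91%

5.91%


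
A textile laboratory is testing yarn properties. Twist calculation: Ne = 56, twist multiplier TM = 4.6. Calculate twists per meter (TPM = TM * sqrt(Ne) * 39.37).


Formula: TPM = TM * sqrt(Ne) * 39.37
Step 1: sqrt(Ne) = sqrt(56) = 7.4833
Step 2: TM * sqrt(Ne) = 4.6 * 7.4833 = 34.4232
Step 3: TPM = 34.4232 * 39.37 = 1355 twists/m

1355 twists/m


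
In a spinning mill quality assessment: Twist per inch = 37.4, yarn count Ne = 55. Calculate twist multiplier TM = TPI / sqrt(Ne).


Formula: TM = TPI / sqrt(Ne)
Step 1: sqrt(Ne) = sqrt(55) = 7.4162
Step 2: TM = 37.4 / 7.4162 = 5.04

5.04 TM


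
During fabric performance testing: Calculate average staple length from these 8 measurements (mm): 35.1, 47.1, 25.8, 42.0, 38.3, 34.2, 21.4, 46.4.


Formula: Mean = sum of lengths / count
Sum = 35.1 + 47.1 + 25.8 + 42.0 + 38.3 + 34.2 + 21.4 + 46.4
Sum = 290.3 mm
Mean = 290.3 / 8 = 36.29 mm

36.29 mm


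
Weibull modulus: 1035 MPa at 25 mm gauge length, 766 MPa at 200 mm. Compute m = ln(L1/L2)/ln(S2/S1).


Formula: m = ln(L1/L2) / ln(S2/S1)
Step 1: ln(L1/L2) = ln(25/200) = -2.07944
Step 2: S2/S1 = 766/1035 = 0.7401
Step 3: ln(S2/S1) = ln(0.7401) = -0.30097
Step 4: m = -2.07944 / -0.30097 = 6.91

6.91 (Weibull m)


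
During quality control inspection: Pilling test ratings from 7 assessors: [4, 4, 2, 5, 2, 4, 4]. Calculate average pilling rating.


Formula: Mean = sum / count
Sum = 4 + 4 + 2 + 5 + 2 + 4 + 4 = 25
Mean = 25 / 7 = 3.6

3.6


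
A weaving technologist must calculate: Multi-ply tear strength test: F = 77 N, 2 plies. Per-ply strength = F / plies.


Formula: Per-ply strength = Total force / Number of plies
Per-ply = 77 N / 2
Per-ply = 38.5 N

38.5 N


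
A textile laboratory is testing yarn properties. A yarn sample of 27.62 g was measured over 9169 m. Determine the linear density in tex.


Formula: Tex = (mass_g / length_m) * 1000
Substituting: Tex = (27.62 / 9169) * 1000
Intermediate: 27.62 / 9169 = 0.00301232 g/m
Tex = 0.00301232 * 1000 = 3.01 tex

3.01 tex


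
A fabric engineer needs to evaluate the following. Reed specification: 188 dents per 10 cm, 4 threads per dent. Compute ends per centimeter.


Formula: EPC = (dents per 10 cm * ends per dent) / 10
Step 1: Total ends per 10 cm = 188 * 4 = 752
Step 2: EPC = 752 / 10 = 75.2 ends/cm

75.2 ends/cm


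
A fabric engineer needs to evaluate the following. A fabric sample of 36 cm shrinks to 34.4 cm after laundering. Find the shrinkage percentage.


Formula: Shrinkage% = ((L_before - L_after) / L_before) * 100
Step 1: Shrinkage = 36 - 34.4 = 1.6 cm
Step 2: Shrinkage% = (1.6 / 36) * 100
Step 3: Shrinkage% = 0.044444 * 100 = 4.4444% ≈ 4.4%

4.4%


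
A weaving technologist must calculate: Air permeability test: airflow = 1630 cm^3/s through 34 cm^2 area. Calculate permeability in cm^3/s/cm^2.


Formula: Air Permeability = Airflow / Test Area
AP = 1630 cm^3/s / 34 cm^2
AP = 47.9 cm^3/s/cm^2

47.9 cm^3/s/cm^2


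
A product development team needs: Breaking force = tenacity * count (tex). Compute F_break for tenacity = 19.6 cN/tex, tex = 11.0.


Formula: Breaking force = Tenacity * Linear density
F = 19.6 cN/tex * 11.0 tex
F = 215.60 cN

215.60 cN


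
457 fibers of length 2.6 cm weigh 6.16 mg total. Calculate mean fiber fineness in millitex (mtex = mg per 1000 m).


Formula: fineness (mtex) = mass (mg) / total length (km) = (mass_mg / total_length_m) * 1000
Step 1: Convert fiber length: 2.6 cm = 0.026 m
Step 2: Total fiber length = 457 * 0.026 = 11.882 m
Step 3: Linear density = 6.16 mg / 11.882 m = 0.5184 mg/m
Step 4: fineness = 0.5184 * 1000 = 518.4 mtex

518.4 mtex


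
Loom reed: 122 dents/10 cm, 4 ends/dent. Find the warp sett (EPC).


Formula: EPC = (dents per 10 cm * ends per dent) / 10
Step 1: Total ends per 10 cm = 122 * 4 = 488
Step 2: EPC = 488 / 10 = 48.8 ends/cm

48.8 ends/cm


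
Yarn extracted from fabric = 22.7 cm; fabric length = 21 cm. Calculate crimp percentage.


Formula: Crimp% = ((L_yarn - L_fabric) / L_fabric) * 100
Step 1: Extension = 22.7 - 21 = 1.7 cm
Step 2: Crimp% = (1.7 / 21) * 100
Step 3: Crimp% = 0.080952 * 100 = 8.0952% ≈ 8.1%

8.1%


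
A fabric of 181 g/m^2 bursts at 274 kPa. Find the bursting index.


Formula: Bursting Index = Bursting Strength / Fabric GSM
BI = 274 kPa / 181 g/m^2
BI = 1.514 kPa/(g/m^2)

1.514 kPa/(g/m^2)


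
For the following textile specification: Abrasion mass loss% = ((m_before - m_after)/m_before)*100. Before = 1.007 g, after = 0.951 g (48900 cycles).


Formula: Mass loss% = ((m_before - m_after) / m_before) * 100
Step 1: Mass loss = 1.007 - 0.951 = 0.056 g
Step 2: Ratio = 0.056 / 1.007 = 0.0556107
Step 3: Mass loss% = 0.0556107 * 100 = 5.56107% ≈ 5.56%

5.56%


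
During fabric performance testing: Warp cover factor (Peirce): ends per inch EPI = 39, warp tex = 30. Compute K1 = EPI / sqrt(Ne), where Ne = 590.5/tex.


Formula: K1 = EPI / sqrt(Ne), with Ne = 590.5 / tex_warp
Step 1: Ne = 590.5 / 30 = 19.683
Step 2: sqrt(Ne) = sqrt(19.683) = 4.4366
Step 3: K1 = 39 / 4.4366 = 8.8

8.8


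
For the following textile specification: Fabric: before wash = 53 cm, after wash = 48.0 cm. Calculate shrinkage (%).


Formula: Shrinkage% = ((L_before - L_after) / L_before) * 100
Step 1: Shrinkage = 53 - 48.0 = 5.0 cm
Step 2: Shrinkage% = (5.0 / 53) * 100
Step 3: Shrinkage% = 0.09434 * 100 = 9.434% ≈ 9.4%

9.4%


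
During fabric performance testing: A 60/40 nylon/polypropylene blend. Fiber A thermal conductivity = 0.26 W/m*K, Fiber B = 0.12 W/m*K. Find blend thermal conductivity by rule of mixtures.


Formula: Blend property = (fraction_A * property_A) + (fraction_B * property_B)
Step 1: Contribution A = 60/100 * 0.26 W/m*K = 0.156 W/m*K
Step 2: Contribution B = 40/100 * 0.12 W/m*K = 0.048 W/m*K
Step 3: Blend thermal conductivity = 0.156 + 0.048 = 0.204 W/m*K

0.204 W/m*K


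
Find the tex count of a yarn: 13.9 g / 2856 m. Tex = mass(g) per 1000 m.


Formula: Tex = (mass_g / length_m) * 1000
Substituting: Tex = (13.9 / 2856) * 1000
Intermediate: 13.9 / 2856 = 0.00486695 g/m
Tex = 0.00486695 * 1000 = 4.87 tex

4.87 tex


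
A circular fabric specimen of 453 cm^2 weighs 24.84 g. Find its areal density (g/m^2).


Formula: GSM = mass_g / area_m2
Step 1: Convert area: 453 cm^2 = 453 / 10000 = 0.0453 m^2
Step 2: GSM = 24.84 g / 0.0453 m^2 = 548.3 g/m^2

548.3 g/m^2


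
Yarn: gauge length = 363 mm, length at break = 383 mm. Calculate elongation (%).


Formula: Elongation (%) = ((L_break - L0) / L0) * 100
Step 1: Extension = 383 - 363 = 20 mm
Step 2: Elongation = (20 / 363) * 100
Step 3: Elongation = 0.055096 * 100 = 5.5096% ≈ 5.5%

5.5%


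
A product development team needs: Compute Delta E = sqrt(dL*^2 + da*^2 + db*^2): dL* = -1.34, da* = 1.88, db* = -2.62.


Formula: Delta E = sqrt(dL*^2 + da*^2 + db*^2)
Step 1: dL*^2 = (-1.34)^2 = 1.7956
Step 2: da*^2 = 1.88^2 = 3.5344
Step 3: db*^2 = (-2.62)^2 = 6.8644
Step 4: Sum = 1.7956 + 3.5344 + 6.8644 = 12.1944
Step 5: Delta E = sqrt(12.1944) = 3.49

3.49 Delta E


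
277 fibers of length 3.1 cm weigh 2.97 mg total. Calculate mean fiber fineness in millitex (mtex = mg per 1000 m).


Formula: fineness (mtex) = mass (mg) / total length (km) = (mass_mg / total_length_m) * 1000
Step 1: Convert fiber length: 3.1 cm = 0.031 m
Step 2: Total fiber length = 277 * 0.031 = 8.587 m
Step 3: Linear density = 2.97 mg / 8.587 m = 0.3459 mg/m
Step 4: fineness = 0.3459 * 1000 = 345.9 mtex

345.9 mtex


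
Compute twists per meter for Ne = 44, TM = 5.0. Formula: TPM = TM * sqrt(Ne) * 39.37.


Formula: TPM = TM * sqrt(Ne) * 39.37
Step 1: sqrt(Ne) = sqrt(44) = 6.6332
Step 2: TM * sqrt(Ne) = 5.0 * 6.6332 = 33.166
Step 3: TPM = 33.166 * 39.37 = 1306 twists/m

1306 twists/m


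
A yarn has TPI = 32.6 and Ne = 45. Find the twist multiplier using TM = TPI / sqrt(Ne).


Formula: TM = TPI / sqrt(Ne)
Step 1: sqrt(Ne) = sqrt(45) = 6.7082
Step 2: TM = 32.6 / 6.7082 = 4.86

4.86 TM


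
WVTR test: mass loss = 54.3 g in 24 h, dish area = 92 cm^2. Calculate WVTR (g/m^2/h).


Formula: WVTR = mass_loss / (area * time)
Step 1: Convert area: 92 cm^2 = 0.0092 m^2
Step 2: WVTR = 54.3 g / (0.0092 m^2 * 24 h)
Step 3: WVTR = 54.3 / 0.2208 = 245.9 g/m^2/h

245.9 g/m^2/h


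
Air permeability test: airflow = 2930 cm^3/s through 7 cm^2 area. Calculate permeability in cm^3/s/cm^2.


Formula: Air Permeability = Airflow / Test Area
AP = 2930 cm^3/s / 7 cm^2
AP = 418.6 cm^3/s/cm^2

418.6 cm^3/s/cm^2


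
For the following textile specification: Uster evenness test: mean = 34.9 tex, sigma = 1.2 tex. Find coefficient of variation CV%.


Formula: CV% = (standard deviation / mean) * 100
Step 1: Ratio = 1.2 / 34.9 = 0.034384
Step 2: CV% = 0.034384 * 100 = 3.4384% ≈ 3.4%

3.4%


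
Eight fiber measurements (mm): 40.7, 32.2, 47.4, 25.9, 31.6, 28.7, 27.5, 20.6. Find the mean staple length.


Formula: Mean = sum of lengths / count
Sum = 40.7 + 32.2 + 47.4 + 25.9 + 31.6 + 28.7 + 27.5 + 20.6
Sum = 254.6 mm
Mean = 254.6 / 8 = 31.83 mm

31.83 mm


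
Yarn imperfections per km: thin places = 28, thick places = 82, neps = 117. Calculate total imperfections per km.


Formula: Total = thin places + thick places + neps
Total = 28 + 82 + 117
Total = 227 imperfections/km

227 imperfections/km


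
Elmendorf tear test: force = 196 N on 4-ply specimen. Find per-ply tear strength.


Formula: Per-ply strength = Total force / Number of plies
Per-ply = 196 N / 4
Per-ply = 49 N

49 N


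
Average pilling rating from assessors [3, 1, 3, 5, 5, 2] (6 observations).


Formula: Mean = sum / count
Sum = 3 + 1 + 3 + 5 + 5 + 2 = 19
Mean = 19 / 6 = 3.2

3.2


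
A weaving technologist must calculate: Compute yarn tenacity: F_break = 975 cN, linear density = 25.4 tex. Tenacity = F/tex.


Formula: Tenacity = Breaking force / Linear density
Tenacity = 975 cN / 25.4 tex
Tenacity = 38.39 cN/tex

38.39 cN/tex


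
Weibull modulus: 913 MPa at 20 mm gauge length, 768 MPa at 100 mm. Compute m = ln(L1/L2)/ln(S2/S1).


Formula: m = ln(L1/L2) / ln(S2/S1)
Step 1: ln(L1/L2) = ln(20/100) = -1.60944
Step 2: S2/S1 = 768/913 = 0.84118
Step 3: ln(S2/S1) = ln(0.84118) = -0.17295
Step 4: m = -1.60944 / -0.17295 = 9.31

9.31 (Weibull m)


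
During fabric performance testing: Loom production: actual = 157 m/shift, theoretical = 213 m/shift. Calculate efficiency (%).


Formula: Efficiency% = (Actual output / Theoretical output) * 100
Efficiency% = (157 / 213) * 100
Efficiency% = 0.737089 * 100 = 73.7089% ≈ 73.7%

73.7%


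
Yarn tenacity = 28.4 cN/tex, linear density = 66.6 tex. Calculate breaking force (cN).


Formula: Breaking force = Tenacity * Linear density
F = 28.4 cN/tex * 66.6 tex
F = 1891.44 cN

1891.44 cN


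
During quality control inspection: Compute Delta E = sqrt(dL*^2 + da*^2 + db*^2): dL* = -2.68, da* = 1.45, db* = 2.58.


Formula: Delta E = sqrt(dL*^2 + da*^2 + db*^2)
Step 1: dL*^2 = (-2.68)^2 = 7.1824
Step 2: da*^2 = 1.45^2 = 2.1025
Step 3: db*^2 = 2.58^2 = 6.6564
Step 4: Sum = 7.1824 + 2.1025 + 6.6564 = 15.9413
Step 5: Delta E = sqrt(15.9413) = 3.99

3.99 Delta E


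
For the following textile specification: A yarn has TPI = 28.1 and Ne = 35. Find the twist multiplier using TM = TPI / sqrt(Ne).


Formula: TM = TPI / sqrt(Ne)
Step 1: sqrt(Ne) = sqrt(35) = 5.9161
Step 2: TM = 28.1 / 5.9161 = 4.75

4.75 TM


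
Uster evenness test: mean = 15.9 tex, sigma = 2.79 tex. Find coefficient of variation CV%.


Formula: CV% = (standard deviation / mean) * 100
Step 1: Ratio = 2.79 / 15.9 = 0.175472
Step 2: CV% = 0.175472 * 100 = 17.5472% ≈ 17.5%

17.5%


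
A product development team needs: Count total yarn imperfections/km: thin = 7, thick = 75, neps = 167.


Formula: Total = thin places + thick places + neps
Total = 7 + 75 + 167
Total = 249 imperfections/km

249 imperfections/km


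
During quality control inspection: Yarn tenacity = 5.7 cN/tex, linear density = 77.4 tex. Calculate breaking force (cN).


Formula: Breaking force = Tenacity * Linear density
F = 5.7 cN/tex * 77.4 tex
F = 441.18 cN

441.18 cN


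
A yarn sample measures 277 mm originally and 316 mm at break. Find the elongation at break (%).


Formula: Elongation (%) = ((L_break - L0) / L0) * 100
Step 1: Extension = 316 - 277 = 39 mm
Step 2: Elongation = (39 / 277) * 100
Step 3: Elongation = 0.140794 * 100 = 14.0794% ≈ 14.1%

14.1%


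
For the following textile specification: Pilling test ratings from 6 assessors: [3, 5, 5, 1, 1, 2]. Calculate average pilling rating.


Formula: Mean = sum / count
Sum = 3 + 5 + 5 + 1 + 1 + 2 = 17
Mean = 17 / 6 = 2.8

2.8


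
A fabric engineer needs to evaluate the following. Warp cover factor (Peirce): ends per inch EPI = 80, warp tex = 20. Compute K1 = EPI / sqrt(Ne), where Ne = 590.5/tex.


Formula: K1 = EPI / sqrt(Ne), with Ne = 590.5 / tex_warp
Step 1: Ne = 590.5 / 20 = 29.525
Step 2: sqrt(Ne) = sqrt(29.525) = 5.4337
Step 3: K1 = 80 / 5.4337 = 14.7

14.7


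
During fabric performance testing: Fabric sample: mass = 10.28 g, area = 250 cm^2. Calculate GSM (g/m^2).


Formula: GSM = mass_g / area_m2
Step 1: Convert area: 250 cm^2 = 250 / 10000 = 0.025 m^2
Step 2: GSM = 10.28 g / 0.025 m^2 = 411.2 g/m^2

411.2 g/m^2


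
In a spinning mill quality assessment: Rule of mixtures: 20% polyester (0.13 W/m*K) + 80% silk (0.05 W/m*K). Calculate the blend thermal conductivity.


Formula: Blend property = (fraction_A * property_A) + (fraction_B * property_B)
Step 1: Contribution A = 20/100 * 0.13 W/m*K = 0.026 W/m*K
Step 2: Contribution B = 80/100 * 0.05 W/m*K = 0.04 W/m*K
Step 3: Blend thermal conductivity = 0.026 + 0.04 = 0.066 W/m*K

0.066 W/m*K


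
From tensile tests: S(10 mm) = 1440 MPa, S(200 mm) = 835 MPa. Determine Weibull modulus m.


Formula: m = ln(L1/L2) / ln(S2/S1)
Step 1: ln(L1/L2) = ln(10/200) = -2.99573
Step 2: S2/S1 = 835/1440 = 0.57986
Step 3: ln(S2/S1) = ln(0.57986) = -0.54497
Step 4: m = -2.99573 / -0.54497 = 5.50

5.50 (Weibull m)


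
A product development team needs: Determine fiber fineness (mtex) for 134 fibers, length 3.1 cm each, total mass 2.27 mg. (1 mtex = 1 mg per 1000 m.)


Formula: fineness (mtex) = mass (mg) / total length (km) = (mass_mg / total_length_m) * 1000
Step 1: Convert fiber length: 3.1 cm = 0.031 m
Step 2: Total fiber length = 134 * 0.031 = 4.154 m
Step 3: Linear density = 2.27 mg / 4.154 m = 0.5465 mg/m
Step 4: fineness = 0.5465 * 1000 = 546.5 mtex

546.5 mtex
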